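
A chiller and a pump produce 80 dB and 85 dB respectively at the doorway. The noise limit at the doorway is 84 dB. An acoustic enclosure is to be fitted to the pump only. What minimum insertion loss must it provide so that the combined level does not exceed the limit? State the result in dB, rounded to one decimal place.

Everything except the pump sums to 10^(80/10) = 1.000e+08 in linear terms, 80.00 dB.
To meet 84 dB overall, the treated pump may contribute at most 10^(84/10) − 1.000e+08 = 1.512e+08, i.e. 81.80 dB.
Required insertion loss = 85 − 81.80 = 3.20 dB.

3.2 dB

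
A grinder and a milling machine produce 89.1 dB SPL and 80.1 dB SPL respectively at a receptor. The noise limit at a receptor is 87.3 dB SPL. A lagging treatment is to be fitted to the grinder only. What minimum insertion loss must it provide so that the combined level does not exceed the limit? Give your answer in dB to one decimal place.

The untreated sources together contribute 10^(80.1/10) = 1.023e+08, i.e. 80.10 dB SPL.
The limit corresponds to 10^(87.3/10) = 5.370e+08; subtracting the fixed part leaves 4.347e+08 for the grinder, i.e. 86.38 dB SPL.
So the grinder must be reduced from 89.1 to 86.38 dB SPL: IL = 2.72 dB.

2.7 dB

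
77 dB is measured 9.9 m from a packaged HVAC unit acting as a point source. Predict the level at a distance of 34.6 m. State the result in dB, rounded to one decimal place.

66.1 dB

Spherical spreading from a point source gives a 20·log₁₀(r₂/r₁) drop.
L₂ = 77 − 20·log₁₀(34.6/9.9) = 77 − 10.869 = 66.13 dB.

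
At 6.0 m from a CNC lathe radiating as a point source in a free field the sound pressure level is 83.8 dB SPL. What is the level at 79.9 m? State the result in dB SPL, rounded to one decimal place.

Point-source attenuation: ΔL = 20·log₁₀(r₂/r₁) = 20·log₁₀(79.9/6.0) = 22.488 dB.
L₂ = 83.8 − 20·log₁₀(79.9/6.0) = 83.8 − 22.488 = 61.31 dB SPL.

61.3 dB SPL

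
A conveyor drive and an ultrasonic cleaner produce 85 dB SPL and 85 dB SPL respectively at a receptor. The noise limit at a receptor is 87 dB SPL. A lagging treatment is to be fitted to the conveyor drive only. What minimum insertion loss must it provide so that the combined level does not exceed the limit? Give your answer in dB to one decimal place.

2.3 dB

The untreated sources together contribute 10^(85/10) = 3.162e+08, i.e. 85.00 dB SPL.
To meet 87 dB SPL overall, the treated conveyor drive may contribute at most 10^(87/10) − 3.162e+08 = 1.850e+08, i.e. 82.67 dB SPL.
Required insertion loss = 85 − 82.67 = 2.33 dB.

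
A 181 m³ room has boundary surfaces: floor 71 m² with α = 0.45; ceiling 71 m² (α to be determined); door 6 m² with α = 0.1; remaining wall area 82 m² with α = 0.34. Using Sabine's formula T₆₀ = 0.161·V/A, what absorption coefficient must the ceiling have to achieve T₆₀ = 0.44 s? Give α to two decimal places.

0.08

A = 0.161·V/T₆₀ = 0.161·181/0.44 = 66.23 m² sabins.
Absorption from the other surfaces = 71·0.45 + 6·0.1 + 82·0.34 = 60.43 m², so the ceiling must supply 5.80 m² over 71 m².
α = 5.80/71 = 0.082.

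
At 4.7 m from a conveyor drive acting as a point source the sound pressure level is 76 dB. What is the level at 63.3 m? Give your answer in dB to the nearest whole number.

53 dB

Spherical spreading from a point source gives a 20·log₁₀(r₂/r₁) drop.
L₂ = 76 − 20·log₁₀(63.3/4.7) = 76 − 22.586 = 53.41 dB.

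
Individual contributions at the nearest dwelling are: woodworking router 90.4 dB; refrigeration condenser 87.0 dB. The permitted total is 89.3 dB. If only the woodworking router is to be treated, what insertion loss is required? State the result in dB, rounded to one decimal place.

5.0 dB

Everything except the woodworking router sums to 10^(87.0/10) = 5.012e+08 in linear terms, 87.00 dB.
The limit corresponds to 10^(89.3/10) = 8.511e+08; subtracting the fixed part leaves 3.500e+08 for the woodworking router, i.e. 85.44 dB.
So the woodworking router must be reduced from 90.4 to 85.44 dB: IL = 4.96 dB.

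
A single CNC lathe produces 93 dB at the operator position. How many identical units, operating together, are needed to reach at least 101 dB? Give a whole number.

The shortfall is 101 − 93 = 8.0 dB, and N units add 10·log₁₀ N, so need 10·log₁₀ N ≥ 8.0.
N ≥ 10^(8.0/10) = 6.310, so N = 7.

7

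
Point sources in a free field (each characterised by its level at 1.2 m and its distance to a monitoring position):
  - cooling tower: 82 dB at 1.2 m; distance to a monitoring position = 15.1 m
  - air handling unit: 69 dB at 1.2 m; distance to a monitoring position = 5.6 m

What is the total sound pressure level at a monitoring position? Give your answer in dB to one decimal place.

Propagate each source to the receiver with L = L_ref − 20·log₁₀(r/r_ref), then add intensities.
cooling tower: 82 − 20·log₁₀(15.1/1.2) = 82 − 22.00 = 60.00 dB.
air handling unit: 69 − 20·log₁₀(5.6/1.2) = 69 − 13.38 = 55.62 dB.
Σ 10^(L/10) = 1.366e+06 → L_total = 10·log₁₀(1.366e+06) = 61.35 dB.

61.4 dB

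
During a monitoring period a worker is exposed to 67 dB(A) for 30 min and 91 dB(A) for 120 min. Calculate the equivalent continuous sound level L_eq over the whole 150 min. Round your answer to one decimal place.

L_eq = 10·log₁₀[(1/T)·Σ tᵢ·10^(Lᵢ/10)] with T = 150 min.
Σ tᵢ·10^(Lᵢ/10) = 30·10^(67/10) + 120·10^(91/10) = 1.512e+11.
L_eq = 10·log₁₀(1.512e+11/150) = 90.04 dB(A).

90.0 dB(A)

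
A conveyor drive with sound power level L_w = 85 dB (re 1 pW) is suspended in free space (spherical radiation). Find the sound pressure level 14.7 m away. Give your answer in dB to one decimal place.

50.7 dB

Free-field spherical radiation: L_p = L_w − 10·log₁₀(4π·r²), r = 14.7 m.
4π·r² = 2715 m², 10·log₁₀ of that is 34.338 dB.
L_p = 85 − 34.338 = 50.66 dB.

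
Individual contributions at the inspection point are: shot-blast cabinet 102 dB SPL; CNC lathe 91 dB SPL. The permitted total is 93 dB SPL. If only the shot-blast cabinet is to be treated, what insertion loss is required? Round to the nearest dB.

13 dB

Everything except the shot-blast cabinet sums to 10^(91/10) = 1.259e+09 in linear terms, 91.00 dB SPL.
The limit corresponds to 10^(93/10) = 1.995e+09; subtracting the fixed part leaves 7.363e+08 for the shot-blast cabinet, i.e. 88.67 dB SPL.
So the shot-blast cabinet must be reduced from 102 to 88.67 dB SPL: IL = 13.33 dB.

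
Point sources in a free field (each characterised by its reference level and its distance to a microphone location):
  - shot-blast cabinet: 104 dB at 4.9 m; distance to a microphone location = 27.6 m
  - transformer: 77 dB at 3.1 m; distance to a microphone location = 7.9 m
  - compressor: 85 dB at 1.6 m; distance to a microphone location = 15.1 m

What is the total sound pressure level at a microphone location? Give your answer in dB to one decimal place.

Propagate each source to the receiver with L = L_ref − 20·log₁₀(r/r_ref), then add intensities.
shot-blast cabinet: 104 − 20·log₁₀(27.6/4.9) = 104 − 15.01 = 88.99 dB.
transformer: 77 − 20·log₁₀(7.9/3.1) = 77 − 8.13 = 68.87 dB.
compressor: 85 − 20·log₁₀(15.1/1.6) = 85 − 19.50 = 65.50 dB.
Σ 10^(L/10) = 8.030e+08 → L_total = 10·log₁₀(8.030e+08) = 89.05 dB.

89.0 dB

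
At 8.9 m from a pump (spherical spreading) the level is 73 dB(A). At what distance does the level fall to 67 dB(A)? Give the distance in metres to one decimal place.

17.8 m

Point-source spreading drops the level by 20·log₁₀(r₂/r₁); inverting, r₂/r₁ = 10^(ΔL/20).
r₂ = 8.9·10^((73−67)/20) = 8.9·10^(6.0/20) = 17.76 m.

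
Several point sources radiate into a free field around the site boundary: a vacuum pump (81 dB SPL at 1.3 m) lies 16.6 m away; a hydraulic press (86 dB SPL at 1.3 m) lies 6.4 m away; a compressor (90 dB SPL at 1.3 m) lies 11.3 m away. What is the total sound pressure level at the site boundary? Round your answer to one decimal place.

74.8 dB SPL

Apply inverse-square spreading to bring every level to the receiver, then sum 10^(L/10).
vacuum pump: 81 − 20·log₁₀(16.6/1.3) = 81 − 22.12 = 58.88 dB SPL.
hydraulic press: 86 − 20·log₁₀(6.4/1.3) = 86 − 13.84 = 72.16 dB SPL.
compressor: 90 − 20·log₁₀(11.3/1.3) = 90 − 18.78 = 71.22 dB SPL.
Σ 10^(L/10) = 3.043e+07 → L_total = 10·log₁₀(3.043e+07) = 74.83 dB SPL.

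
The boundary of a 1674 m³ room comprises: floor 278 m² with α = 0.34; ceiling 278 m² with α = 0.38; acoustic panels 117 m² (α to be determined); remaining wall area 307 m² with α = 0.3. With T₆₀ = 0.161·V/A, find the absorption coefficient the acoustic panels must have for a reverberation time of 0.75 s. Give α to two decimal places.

0.57

From T₆₀ = 0.161·V/A, the target T₆₀ = 0.75 s needs A = 0.161·1674/0.75 = 359.35 m².
Absorption from the other surfaces = 278·0.34 + 278·0.38 + 307·0.3 = 292.26 m², so the acoustic panels must supply 67.09 m² over 117 m².
α = 67.09/117 = 0.573.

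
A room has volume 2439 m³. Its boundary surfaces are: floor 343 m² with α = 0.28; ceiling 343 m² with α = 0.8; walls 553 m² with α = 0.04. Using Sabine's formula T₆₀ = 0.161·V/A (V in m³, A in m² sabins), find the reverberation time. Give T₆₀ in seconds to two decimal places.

1.00 s

Total absorption A = 343·0.28 + 343·0.8 + 553·0.04 = 392.56 m² sabins.
T₆₀ = 0.161 × 2439 / 392.56 = 1.000 s.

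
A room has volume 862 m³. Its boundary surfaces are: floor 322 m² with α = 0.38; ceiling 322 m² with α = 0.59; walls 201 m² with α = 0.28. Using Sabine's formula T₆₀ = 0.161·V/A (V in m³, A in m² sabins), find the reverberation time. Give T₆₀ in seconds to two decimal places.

A = Σ Sᵢαᵢ = 322·0.38 + 322·0.59 + 201·0.28 = 368.62 m².
T₆₀ = 0.161 × 862 / 368.62 = 0.376 s.

0.38 s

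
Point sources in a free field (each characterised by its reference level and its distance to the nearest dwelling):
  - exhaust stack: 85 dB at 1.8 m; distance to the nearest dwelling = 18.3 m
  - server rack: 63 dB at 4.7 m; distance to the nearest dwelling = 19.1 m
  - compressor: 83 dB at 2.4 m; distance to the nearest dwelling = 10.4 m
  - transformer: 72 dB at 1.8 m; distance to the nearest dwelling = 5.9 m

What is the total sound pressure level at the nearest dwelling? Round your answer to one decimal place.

Propagate each source to the receiver with L = L_ref − 20·log₁₀(r/r_ref), then add intensities.
exhaust stack: 85 − 20·log₁₀(18.3/1.8) = 85 − 20.14 = 64.86 dB.
server rack: 63 − 20·log₁₀(19.1/4.7) = 63 − 12.18 = 50.82 dB.
compressor: 83 − 20·log₁₀(10.4/2.4) = 83 − 12.74 = 70.26 dB.
transformer: 72 − 20·log₁₀(5.9/1.8) = 72 − 10.31 = 61.69 dB.
Σ 10^(L/10) = 1.528e+07 → L_total = 10·log₁₀(1.528e+07) = 71.84 dB.

71.8 dB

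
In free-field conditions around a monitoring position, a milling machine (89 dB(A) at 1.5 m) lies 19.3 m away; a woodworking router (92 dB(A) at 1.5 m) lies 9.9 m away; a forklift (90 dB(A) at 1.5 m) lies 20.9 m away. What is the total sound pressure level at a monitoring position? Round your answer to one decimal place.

76.7 dB(A)

First find each source's level at the receiver (point-source: −20·log₁₀(r/r_ref)), then combine on an intensity basis.
milling machine: 89 − 20·log₁₀(19.3/1.5) = 89 − 22.19 = 66.81 dB(A).
woodworking router: 92 − 20·log₁₀(9.9/1.5) = 92 − 16.39 = 75.61 dB(A).
forklift: 90 − 20·log₁₀(20.9/1.5) = 90 − 22.88 = 67.12 dB(A).
Σ 10^(L/10) = 4.633e+07 → L_total = 10·log₁₀(4.633e+07) = 76.66 dB(A).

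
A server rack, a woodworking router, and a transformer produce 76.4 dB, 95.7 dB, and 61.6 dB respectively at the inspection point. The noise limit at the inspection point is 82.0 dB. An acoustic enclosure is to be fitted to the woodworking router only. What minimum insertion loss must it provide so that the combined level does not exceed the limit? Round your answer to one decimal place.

15.2 dB

The untreated sources together contribute 10^(76.4/10) + 10^(61.6/10) = 4.510e+07, i.e. 76.54 dB.
The limit corresponds to 10^(82.0/10) = 1.585e+08; subtracting the fixed part leaves 1.134e+08 for the woodworking router, i.e. 80.55 dB.
Required insertion loss = 95.7 − 80.55 = 15.15 dB.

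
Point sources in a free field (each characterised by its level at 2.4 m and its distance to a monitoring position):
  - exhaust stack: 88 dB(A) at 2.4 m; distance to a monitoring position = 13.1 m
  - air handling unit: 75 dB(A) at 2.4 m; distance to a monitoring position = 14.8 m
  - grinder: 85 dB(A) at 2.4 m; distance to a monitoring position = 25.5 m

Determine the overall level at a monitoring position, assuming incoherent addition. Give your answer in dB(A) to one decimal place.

First find each source's level at the receiver (point-source: −20·log₁₀(r/r_ref)), then combine on an intensity basis.
exhaust stack: 88 − 20·log₁₀(13.1/2.4) = 88 − 14.74 = 73.26 dB(A).
air handling unit: 75 − 20·log₁₀(14.8/2.4) = 75 − 15.80 = 59.20 dB(A).
grinder: 85 − 20·log₁₀(25.5/2.4) = 85 − 20.53 = 64.47 dB(A).
Σ 10^(L/10) = 2.481e+07 → L_total = 10·log₁₀(2.481e+07) = 73.95 dB(A).

73.9 dB(A)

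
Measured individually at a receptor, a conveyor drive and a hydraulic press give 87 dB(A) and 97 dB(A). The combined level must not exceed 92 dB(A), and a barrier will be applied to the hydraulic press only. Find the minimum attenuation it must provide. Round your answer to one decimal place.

Everything except the hydraulic press sums to 10^(87/10) = 5.012e+08 in linear terms, 87.00 dB(A).
To meet 92 dB(A) overall, the treated hydraulic press may contribute at most 10^(92/10) − 5.012e+08 = 1.084e+09, i.e. 90.35 dB(A).
So the hydraulic press must be reduced from 97 to 90.35 dB(A): IL = 6.65 dB.

6.7 dB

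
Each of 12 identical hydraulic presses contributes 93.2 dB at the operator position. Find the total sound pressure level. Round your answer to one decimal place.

104.0 dB

L_total = L₁ + 10·log₁₀ N for N identical incoherent sources.
L_total = 93.2 + 10·log₁₀(12) = 93.2 + 10.792 = 103.99 dB.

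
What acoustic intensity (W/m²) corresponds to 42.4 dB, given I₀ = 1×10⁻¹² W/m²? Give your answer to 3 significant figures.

L = 10·log₁₀(I/I₀) ⇒ I = I₀·10^(L/10) = 10⁻¹² × 10^4.24.

1.74e-08 W/m²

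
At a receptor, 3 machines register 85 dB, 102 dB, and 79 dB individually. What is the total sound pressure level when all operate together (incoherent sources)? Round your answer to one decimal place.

Incoherent sources combine by intensity addition: L_total = 10·log₁₀(Σ 10^(L_i/10)).
Σ 10^(L/10) = 10^(85/10) + 10^(102/10) + 10^(79/10) = 1.624e+10.
L_total = 10·log₁₀(1.624e+10) = 102.11 dB.

102.1 dB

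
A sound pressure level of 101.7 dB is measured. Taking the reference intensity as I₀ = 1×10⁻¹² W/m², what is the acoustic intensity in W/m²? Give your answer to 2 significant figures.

0.015 W/m²

I = I₀·10^(L/10) = 10⁻¹² × 10^(101.7/10) = 10^(-1.830).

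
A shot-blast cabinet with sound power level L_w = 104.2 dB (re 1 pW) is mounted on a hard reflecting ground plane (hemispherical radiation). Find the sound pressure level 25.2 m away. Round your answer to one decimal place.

Free-field hemispherical radiation: L_p = L_w − 10·log₁₀(2π·r²), r = 25.2 m.
2π·r² = 3990 m², 10·log₁₀ of that is 36.010 dB.
L_p = 104.2 − 36.010 = 68.19 dB.

68.2 dB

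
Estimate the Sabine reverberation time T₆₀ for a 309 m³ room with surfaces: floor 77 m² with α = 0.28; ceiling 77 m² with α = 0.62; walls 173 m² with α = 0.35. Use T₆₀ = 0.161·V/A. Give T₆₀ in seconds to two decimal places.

A = Σ Sᵢαᵢ = 77·0.28 + 77·0.62 + 173·0.35 = 129.85 m².
T₆₀ = 0.161·V/A = 0.161·309/129.85 = 0.383 s.

0.38 s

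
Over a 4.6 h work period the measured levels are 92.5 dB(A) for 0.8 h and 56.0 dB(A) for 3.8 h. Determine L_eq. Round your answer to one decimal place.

Weight each interval's intensity by its duration and average over T = 4.6 h:
Σ tᵢ·10^(Lᵢ/10) = 0.8·10^(92.5/10) + 3.8·10^(56.0/10) = 1.424e+09.
L_eq = 10·log₁₀(1.424e+09/4.6) = 84.91 dB(A).

84.9 dB(A)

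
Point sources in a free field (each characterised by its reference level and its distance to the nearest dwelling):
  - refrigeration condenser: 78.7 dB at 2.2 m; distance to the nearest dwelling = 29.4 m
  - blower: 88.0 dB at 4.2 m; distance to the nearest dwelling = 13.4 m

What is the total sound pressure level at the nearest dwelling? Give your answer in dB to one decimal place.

Apply inverse-square spreading to bring every level to the receiver, then sum 10^(L/10).
refrigeration condenser: 78.7 − 20·log₁₀(29.4/2.2) = 78.7 − 22.52 = 56.18 dB.
blower: 88.0 − 20·log₁₀(13.4/4.2) = 88.0 − 10.08 = 77.92 dB.
Σ 10^(L/10) = 6.240e+07 → L_total = 10·log₁₀(6.240e+07) = 77.95 dB.

78.0 dB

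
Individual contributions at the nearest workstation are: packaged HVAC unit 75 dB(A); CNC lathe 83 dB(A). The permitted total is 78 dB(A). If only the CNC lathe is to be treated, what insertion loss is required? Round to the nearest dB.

8 dB

Everything except the CNC lathe sums to 10^(75/10) = 3.162e+07 in linear terms, 75.00 dB(A).
To meet 78 dB(A) overall, the treated CNC lathe may contribute at most 10^(78/10) − 3.162e+07 = 3.147e+07, i.e. 74.98 dB(A).
So the CNC lathe must be reduced from 83 to 74.98 dB(A): IL = 8.02 dB.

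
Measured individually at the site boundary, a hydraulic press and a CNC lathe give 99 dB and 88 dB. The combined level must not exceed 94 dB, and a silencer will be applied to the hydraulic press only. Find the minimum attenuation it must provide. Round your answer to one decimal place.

Everything except the hydraulic press sums to 10^(88/10) = 6.310e+08 in linear terms, 88.00 dB.
To meet 94 dB overall, the treated hydraulic press may contribute at most 10^(94/10) − 6.310e+08 = 1.881e+09, i.e. 92.74 dB.
So the hydraulic press must be reduced from 99 to 92.74 dB: IL = 6.26 dB.

6.3 dB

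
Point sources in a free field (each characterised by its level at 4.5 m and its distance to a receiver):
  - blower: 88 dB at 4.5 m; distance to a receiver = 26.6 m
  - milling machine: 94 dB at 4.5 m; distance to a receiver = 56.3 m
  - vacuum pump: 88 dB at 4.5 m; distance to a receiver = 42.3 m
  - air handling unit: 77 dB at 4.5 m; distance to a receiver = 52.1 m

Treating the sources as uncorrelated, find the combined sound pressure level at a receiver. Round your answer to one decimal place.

First find each source's level at the receiver (point-source: −20·log₁₀(r/r_ref)), then combine on an intensity basis.
blower: 88 − 20·log₁₀(26.6/4.5) = 88 − 15.43 = 72.57 dB.
milling machine: 94 − 20·log₁₀(56.3/4.5) = 94 − 21.95 = 72.05 dB.
vacuum pump: 88 − 20·log₁₀(42.3/4.5) = 88 − 19.46 = 68.54 dB.
air handling unit: 77 − 20·log₁₀(52.1/4.5) = 77 − 21.27 = 55.73 dB.
Σ 10^(L/10) = 4.162e+07 → L_total = 10·log₁₀(4.162e+07) = 76.19 dB.

76.2 dB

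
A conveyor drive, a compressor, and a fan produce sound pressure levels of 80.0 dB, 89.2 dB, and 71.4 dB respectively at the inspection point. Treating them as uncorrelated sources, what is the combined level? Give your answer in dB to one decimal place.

89.8 dB

Incoherent sources combine by intensity addition: L_total = 10·log₁₀(Σ 10^(L_i/10)).
Σ 10^(L/10) = 10^(80.0/10) + 10^(89.2/10) + 10^(71.4/10) = 9.456e+08.
L_total = 10·log₁₀(9.456e+08) = 89.76 dB.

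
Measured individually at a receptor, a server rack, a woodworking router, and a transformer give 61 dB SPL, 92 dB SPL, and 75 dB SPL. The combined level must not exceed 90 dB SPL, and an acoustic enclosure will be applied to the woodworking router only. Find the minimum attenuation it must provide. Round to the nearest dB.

2 dB

Fixed contribution from the other sources: Σ 10^(L/10) = 10^(61/10) + 10^(75/10) = 3.288e+07 (75.17 dB SPL).
The limit corresponds to 10^(90/10) = 1.000e+09; subtracting the fixed part leaves 9.671e+08 for the woodworking router, i.e. 89.85 dB SPL.
So the woodworking router must be reduced from 92 to 89.85 dB SPL: IL = 2.15 dB.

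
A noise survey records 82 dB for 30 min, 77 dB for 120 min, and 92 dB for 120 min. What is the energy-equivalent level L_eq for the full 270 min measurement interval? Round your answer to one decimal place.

88.7 dB

The energy average is taken in the linear domain: L_eq = 10·log₁₀[(Σ tᵢ·10^(Lᵢ/10))/T], T = 270 min.
Σ tᵢ·10^(Lᵢ/10) = 30·10^(82/10) + 120·10^(77/10) + 120·10^(92/10) = 2.010e+11.
L_eq = 10·log₁₀(2.010e+11/270) = 88.72 dB.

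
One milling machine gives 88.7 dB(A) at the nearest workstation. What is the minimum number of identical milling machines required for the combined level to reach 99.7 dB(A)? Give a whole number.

13

The shortfall is 99.7 − 88.7 = 11.0 dB, and N units add 10·log₁₀ N, so need 10·log₁₀ N ≥ 11.0.
N ≥ 10^(11.0/10) = 12.589, so N = 13.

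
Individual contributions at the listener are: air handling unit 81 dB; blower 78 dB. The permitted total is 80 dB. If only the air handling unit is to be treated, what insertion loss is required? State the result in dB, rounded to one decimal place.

Everything except the air handling unit sums to 10^(78/10) = 6.310e+07 in linear terms, 78.00 dB.
To meet 80 dB overall, the treated air handling unit may contribute at most 10^(80/10) − 6.310e+07 = 3.690e+07, i.e. 75.67 dB.
So the air handling unit must be reduced from 81 to 75.67 dB: IL = 5.33 dB.

5.3 dB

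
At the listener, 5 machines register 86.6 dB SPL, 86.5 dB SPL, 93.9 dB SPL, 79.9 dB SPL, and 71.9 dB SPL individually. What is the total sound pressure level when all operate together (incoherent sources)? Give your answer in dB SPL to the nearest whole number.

Incoherent sources combine by intensity addition: L_total = 10·log₁₀(Σ 10^(L_i/10)).
Σ 10^(L/10) = 10^(86.6/10) + 10^(86.5/10) + 10^(93.9/10) + 10^(79.9/10) + 10^(71.9/10) = 3.472e+09.
L_total = 10·log₁₀(3.472e+09) = 95.41 dB SPL.

95 dB SPL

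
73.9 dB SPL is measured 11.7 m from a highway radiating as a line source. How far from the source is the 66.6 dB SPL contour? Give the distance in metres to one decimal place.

62.8 m

For a line source L₁ − L₂ = 10·log₁₀(r₂/r₁), so r₂ = r₁·10^((L₁−L₂)/10).
r₂ = 11.7·10^((73.9−66.6)/10) = 11.7·10^(7.3/10) = 62.83 m.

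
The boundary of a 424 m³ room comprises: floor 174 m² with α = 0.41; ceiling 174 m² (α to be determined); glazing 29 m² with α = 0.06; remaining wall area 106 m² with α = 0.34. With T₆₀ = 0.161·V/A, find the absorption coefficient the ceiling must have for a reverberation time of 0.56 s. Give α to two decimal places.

0.07

Required total absorption A = 0.161·424/0.56 = 121.90 m².
Absorption from the other surfaces = 174·0.41 + 29·0.06 + 106·0.34 = 109.12 m², so the ceiling must supply 12.78 m² over 174 m².
α = 12.78/174 = 0.073.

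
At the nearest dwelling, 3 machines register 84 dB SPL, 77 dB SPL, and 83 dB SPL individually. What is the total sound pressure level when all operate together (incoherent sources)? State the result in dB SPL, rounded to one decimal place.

For uncorrelated sources the intensities add, so convert each level to linear form, sum, and take 10·log₁₀ of the total.
Σ 10^(L/10) = 10^(84/10) + 10^(77/10) + 10^(83/10) = 5.008e+08.
L_total = 10·log₁₀(5.008e+08) = 87.00 dB SPL.

87.0 dB SPL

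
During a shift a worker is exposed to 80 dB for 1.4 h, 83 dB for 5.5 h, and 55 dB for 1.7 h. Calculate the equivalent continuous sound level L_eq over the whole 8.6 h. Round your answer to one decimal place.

The energy average is taken in the linear domain: L_eq = 10·log₁₀[(Σ tᵢ·10^(Lᵢ/10))/T], T = 8.6 h.
Σ tᵢ·10^(Lᵢ/10) = 1.4·10^(80/10) + 5.5·10^(83/10) + 1.7·10^(55/10) = 1.238e+09.
L_eq = 10·log₁₀(1.238e+09/8.6) = 81.58 dB.

81.6 dB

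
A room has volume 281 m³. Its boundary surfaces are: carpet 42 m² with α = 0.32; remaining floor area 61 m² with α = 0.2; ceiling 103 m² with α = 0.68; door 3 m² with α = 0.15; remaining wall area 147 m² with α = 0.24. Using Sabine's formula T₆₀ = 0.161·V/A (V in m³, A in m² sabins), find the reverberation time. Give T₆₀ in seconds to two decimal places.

0.34 s

Summing Sᵢαᵢ: 42·0.32 + 61·0.2 + 103·0.68 + 3·0.15 + 147·0.24 = 131.41 m².
T₆₀ = 0.161 × 281 / 131.41 = 0.344 s.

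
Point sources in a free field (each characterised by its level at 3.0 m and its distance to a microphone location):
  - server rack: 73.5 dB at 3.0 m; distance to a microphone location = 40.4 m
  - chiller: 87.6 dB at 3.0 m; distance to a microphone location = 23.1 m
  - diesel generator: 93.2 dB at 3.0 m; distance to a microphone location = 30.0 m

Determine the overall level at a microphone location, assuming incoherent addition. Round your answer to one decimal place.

Apply inverse-square spreading to bring every level to the receiver, then sum 10^(L/10).
server rack: 73.5 − 20·log₁₀(40.4/3.0) = 73.5 − 22.59 = 50.91 dB.
chiller: 87.6 − 20·log₁₀(23.1/3.0) = 87.6 − 17.73 = 69.87 dB.
diesel generator: 93.2 − 20·log₁₀(30.0/3.0) = 93.2 − 20.00 = 73.20 dB.
Σ 10^(L/10) = 3.072e+07 → L_total = 10·log₁₀(3.072e+07) = 74.87 dB.

74.9 dB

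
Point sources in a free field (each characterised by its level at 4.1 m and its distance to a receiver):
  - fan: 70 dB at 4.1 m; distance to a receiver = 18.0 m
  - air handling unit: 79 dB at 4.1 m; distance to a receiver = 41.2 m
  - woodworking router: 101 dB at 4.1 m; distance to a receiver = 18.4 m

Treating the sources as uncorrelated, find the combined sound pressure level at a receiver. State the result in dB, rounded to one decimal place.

First find each source's level at the receiver (point-source: −20·log₁₀(r/r_ref)), then combine on an intensity basis.
fan: 70 − 20·log₁₀(18.0/4.1) = 70 − 12.85 = 57.15 dB.
air handling unit: 79 − 20·log₁₀(41.2/4.1) = 79 − 20.04 = 58.96 dB.
woodworking router: 101 − 20·log₁₀(18.4/4.1) = 101 − 13.04 = 87.96 dB.
Σ 10^(L/10) = 6.264e+08 → L_total = 10·log₁₀(6.264e+08) = 87.97 dB.

88.0 dB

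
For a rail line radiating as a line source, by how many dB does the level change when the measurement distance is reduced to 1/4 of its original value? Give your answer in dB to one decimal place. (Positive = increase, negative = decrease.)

With cylindrical spreading the level changes by −10·log₁₀(r₂/r₁).
ΔL = −10·log₁₀(0.25) = +6.02 dB.

+6.0 dB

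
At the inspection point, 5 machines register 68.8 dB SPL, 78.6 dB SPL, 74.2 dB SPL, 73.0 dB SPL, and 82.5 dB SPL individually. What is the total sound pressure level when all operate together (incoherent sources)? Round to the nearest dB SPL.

For uncorrelated sources the intensities add, so convert each level to linear form, sum, and take 10·log₁₀ of the total.
Σ 10^(L/10) = 10^(68.8/10) + 10^(78.6/10) + 10^(74.2/10) + 10^(73.0/10) + 10^(82.5/10) = 3.041e+08.
L_total = 10·log₁₀(3.041e+08) = 84.83 dB SPL.

85 dB SPL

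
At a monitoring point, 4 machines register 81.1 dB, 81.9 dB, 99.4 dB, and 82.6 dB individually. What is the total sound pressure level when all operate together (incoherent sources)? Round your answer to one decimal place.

99.6 dB

For uncorrelated sources the intensities add, so convert each level to linear form, sum, and take 10·log₁₀ of the total.
Σ 10^(L/10) = 10^(81.1/10) + 10^(81.9/10) + 10^(99.4/10) + 10^(82.6/10) = 9.175e+09.
L_total = 10·log₁₀(9.175e+09) = 99.63 dB.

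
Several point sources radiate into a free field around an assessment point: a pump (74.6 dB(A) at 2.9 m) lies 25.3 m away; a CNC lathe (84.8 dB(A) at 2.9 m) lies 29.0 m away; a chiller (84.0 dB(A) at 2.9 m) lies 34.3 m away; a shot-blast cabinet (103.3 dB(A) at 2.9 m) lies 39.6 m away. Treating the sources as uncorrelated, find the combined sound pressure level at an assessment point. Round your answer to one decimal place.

80.8 dB(A)

Propagate each source to the receiver with L = L_ref − 20·log₁₀(r/r_ref), then add intensities.
pump: 74.6 − 20·log₁₀(25.3/2.9) = 74.6 − 18.81 = 55.79 dB(A).
CNC lathe: 84.8 − 20·log₁₀(29.0/2.9) = 84.8 − 20.00 = 64.80 dB(A).
chiller: 84.0 − 20·log₁₀(34.3/2.9) = 84.0 − 21.46 = 62.54 dB(A).
shot-blast cabinet: 103.3 − 20·log₁₀(39.6/2.9) = 103.3 − 22.71 = 80.59 dB(A).
Σ 10^(L/10) = 1.199e+08 → L_total = 10·log₁₀(1.199e+08) = 80.79 dB(A).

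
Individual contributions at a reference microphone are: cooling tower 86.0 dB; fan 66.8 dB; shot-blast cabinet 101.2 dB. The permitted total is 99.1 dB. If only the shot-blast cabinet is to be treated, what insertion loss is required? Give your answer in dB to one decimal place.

The untreated sources together contribute 10^(86.0/10) + 10^(66.8/10) = 4.029e+08, i.e. 86.05 dB.
The limit corresponds to 10^(99.1/10) = 8.128e+09; subtracting the fixed part leaves 7.725e+09 for the shot-blast cabinet, i.e. 98.88 dB.
So the shot-blast cabinet must be reduced from 101.2 to 98.88 dB: IL = 2.32 dB.

2.3 dB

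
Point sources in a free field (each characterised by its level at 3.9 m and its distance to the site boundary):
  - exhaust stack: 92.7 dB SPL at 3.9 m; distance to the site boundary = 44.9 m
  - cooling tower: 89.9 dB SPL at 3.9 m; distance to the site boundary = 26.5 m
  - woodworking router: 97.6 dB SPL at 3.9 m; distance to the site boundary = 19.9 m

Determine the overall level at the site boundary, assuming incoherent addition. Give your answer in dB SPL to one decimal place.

Propagate each source to the receiver with L = L_ref − 20·log₁₀(r/r_ref), then add intensities.
exhaust stack: 92.7 − 20·log₁₀(44.9/3.9) = 92.7 − 21.22 = 71.48 dB SPL.
cooling tower: 89.9 − 20·log₁₀(26.5/3.9) = 89.9 − 16.64 = 73.26 dB SPL.
woodworking router: 97.6 − 20·log₁₀(19.9/3.9) = 97.6 − 14.16 = 83.44 dB SPL.
Σ 10^(L/10) = 2.562e+08 → L_total = 10·log₁₀(2.562e+08) = 84.09 dB SPL.

84.1 dB SPL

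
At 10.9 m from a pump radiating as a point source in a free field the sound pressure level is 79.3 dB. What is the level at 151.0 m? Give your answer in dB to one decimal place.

Point-source attenuation: ΔL = 20·log₁₀(r₂/r₁) = 20·log₁₀(151.0/10.9) = 22.831 dB.
L₂ = 79.3 − 20·log₁₀(151.0/10.9) = 79.3 − 22.831 = 56.47 dB.

56.5 dB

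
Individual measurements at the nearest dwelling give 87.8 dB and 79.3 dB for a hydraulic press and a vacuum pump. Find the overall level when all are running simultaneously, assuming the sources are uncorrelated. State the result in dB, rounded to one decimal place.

For uncorrelated sources the intensities add, so convert each level to linear form, sum, and take 10·log₁₀ of the total.
Σ 10^(L/10) = 10^(87.8/10) + 10^(79.3/10) = 6.877e+08.
L_total = 10·log₁₀(6.877e+08) = 88.37 dB.

88.4 dB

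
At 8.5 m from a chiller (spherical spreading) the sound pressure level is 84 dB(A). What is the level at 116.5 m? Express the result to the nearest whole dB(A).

61 dB(A)

Point-source attenuation: ΔL = 20·log₁₀(r₂/r₁) = 20·log₁₀(116.5/8.5) = 22.738 dB.
L₂ = 84 − 20·log₁₀(116.5/8.5) = 84 − 22.738 = 61.26 dB(A).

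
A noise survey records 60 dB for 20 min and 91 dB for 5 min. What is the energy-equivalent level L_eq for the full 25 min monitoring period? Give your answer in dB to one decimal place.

The energy average is taken in the linear domain: L_eq = 10·log₁₀[(Σ tᵢ·10^(Lᵢ/10))/T], T = 25 min.
Σ tᵢ·10^(Lᵢ/10) = 20·10^(60/10) + 5·10^(91/10) = 6.315e+09.
L_eq = 10·log₁₀(6.315e+09/25) = 84.02 dB.

84.0 dB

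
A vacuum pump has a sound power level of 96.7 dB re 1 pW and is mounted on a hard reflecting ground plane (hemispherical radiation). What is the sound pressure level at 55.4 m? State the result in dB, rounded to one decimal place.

L_p = L_w − 10·log₁₀(2π·r²) with r = 55.4 m.
2π·r² = 1.928e+04 m², 10·log₁₀ of that is 42.852 dB.
L_p = 96.7 − 42.852 = 53.85 dB.

53.8 dB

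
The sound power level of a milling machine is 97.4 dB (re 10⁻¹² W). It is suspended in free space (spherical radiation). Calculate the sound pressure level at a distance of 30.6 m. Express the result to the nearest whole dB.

Free-field spherical radiation: L_p = L_w − 10·log₁₀(4π·r²), r = 30.6 m.
4π·r² = 1.177e+04 m², 10·log₁₀ of that is 40.707 dB.
L_p = 97.4 − 40.707 = 56.69 dB.

57 dB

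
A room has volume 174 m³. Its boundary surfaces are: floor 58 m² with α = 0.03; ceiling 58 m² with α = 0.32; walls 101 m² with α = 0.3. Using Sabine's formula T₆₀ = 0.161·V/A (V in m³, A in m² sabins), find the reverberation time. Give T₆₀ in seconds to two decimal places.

Total absorption A = 58·0.03 + 58·0.32 + 101·0.3 = 50.60 m² sabins.
T₆₀ = 0.161 × 174 / 50.60 = 0.554 s.

0.55 s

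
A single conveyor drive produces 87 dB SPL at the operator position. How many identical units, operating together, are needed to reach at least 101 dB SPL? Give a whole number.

26

The shortfall is 101 − 87 = 14.0 dB, and N units add 10·log₁₀ N, so need 10·log₁₀ N ≥ 14.0.
N ≥ 10^(14.0/10) = 25.119, so N = 26.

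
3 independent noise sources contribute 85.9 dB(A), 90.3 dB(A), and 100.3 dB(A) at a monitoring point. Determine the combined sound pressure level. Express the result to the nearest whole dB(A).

For uncorrelated sources the intensities add, so convert each level to linear form, sum, and take 10·log₁₀ of the total.
Σ 10^(L/10) = 10^(85.9/10) + 10^(90.3/10) + 10^(100.3/10) = 1.218e+10.
L_total = 10·log₁₀(1.218e+10) = 100.85 dB(A).

101 dB(A)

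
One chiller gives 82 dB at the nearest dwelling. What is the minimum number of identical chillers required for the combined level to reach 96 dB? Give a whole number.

N identical sources give L₁ + 10·log₁₀ N, so require 10·log₁₀ N ≥ 96 − 82 = 14.0 dB.
N ≥ 10^(14.0/10) = 25.119, so N = 26.

26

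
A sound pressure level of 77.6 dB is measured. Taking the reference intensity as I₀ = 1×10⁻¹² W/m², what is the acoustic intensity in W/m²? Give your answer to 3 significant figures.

L = 10·log₁₀(I/I₀) ⇒ I = I₀·10^(L/10) = 10⁻¹² × 10^7.76.

5.75e-05 W/m²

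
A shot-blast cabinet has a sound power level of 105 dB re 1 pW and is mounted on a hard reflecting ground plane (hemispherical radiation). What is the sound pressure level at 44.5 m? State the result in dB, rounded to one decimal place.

The power spreads over a hemisphere of area 2π·r², so L_p = L_w − 10·log₁₀(2π·r²).
2π·r² = 1.244e+04 m², 10·log₁₀ of that is 40.949 dB.
L_p = 105 − 40.949 = 64.05 dB.

64.1 dB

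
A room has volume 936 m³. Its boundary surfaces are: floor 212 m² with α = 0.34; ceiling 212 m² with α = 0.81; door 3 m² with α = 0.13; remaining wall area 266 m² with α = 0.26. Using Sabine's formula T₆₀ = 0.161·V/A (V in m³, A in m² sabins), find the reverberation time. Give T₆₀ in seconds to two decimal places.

Summing Sᵢαᵢ: 212·0.34 + 212·0.81 + 3·0.13 + 266·0.26 = 313.35 m².
T₆₀ = 0.161 × 936 / 313.35 = 0.481 s.

0.48 s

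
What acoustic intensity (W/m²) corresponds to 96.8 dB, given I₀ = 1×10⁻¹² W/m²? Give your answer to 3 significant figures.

0.00479 W/m²

I/I₀ = 10^(96.8/10) = 4.786e+09, so I = 4.786e+09 × 10⁻¹² W/m².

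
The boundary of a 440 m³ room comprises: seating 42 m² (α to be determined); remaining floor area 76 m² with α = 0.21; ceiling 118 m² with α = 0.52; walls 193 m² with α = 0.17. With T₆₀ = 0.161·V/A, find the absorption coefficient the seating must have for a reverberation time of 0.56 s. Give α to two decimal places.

Required total absorption A = 0.161·440/0.56 = 126.50 m².
Absorption from the other surfaces = 76·0.21 + 118·0.52 + 193·0.17 = 110.13 m², so the seating must supply 16.37 m² over 42 m².
α = 16.37/42 = 0.390.

0.39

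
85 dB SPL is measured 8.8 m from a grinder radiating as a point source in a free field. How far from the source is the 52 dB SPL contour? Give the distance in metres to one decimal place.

Point-source spreading drops the level by 20·log₁₀(r₂/r₁); inverting, r₂/r₁ = 10^(ΔL/20).
r₂ = 8.8·10^((85−52)/20) = 8.8·10^(33.0/20) = 393.08 m.

393.1 m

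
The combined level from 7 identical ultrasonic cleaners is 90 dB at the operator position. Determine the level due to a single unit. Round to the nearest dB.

82 dB

For N identical incoherent sources L_total = L₁ + 10·log₁₀ N, so L₁ = 90 − 10·log₁₀(7) = 90 − 8.451.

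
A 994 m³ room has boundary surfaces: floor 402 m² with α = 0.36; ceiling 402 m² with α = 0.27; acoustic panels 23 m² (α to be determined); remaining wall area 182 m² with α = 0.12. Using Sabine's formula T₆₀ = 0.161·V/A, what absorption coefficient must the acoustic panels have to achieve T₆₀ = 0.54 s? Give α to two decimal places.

0.92

Required total absorption A = 0.161·994/0.54 = 296.36 m².
Absorption from the other surfaces = 402·0.36 + 402·0.27 + 182·0.12 = 275.10 m², so the acoustic panels must supply 21.26 m² over 23 m².
α = 21.26/23 = 0.924.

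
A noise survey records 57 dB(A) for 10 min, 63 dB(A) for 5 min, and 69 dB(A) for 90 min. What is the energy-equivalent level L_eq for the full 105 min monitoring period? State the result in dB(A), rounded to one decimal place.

68.4 dB(A)

L_eq = 10·log₁₀[(1/T)·Σ tᵢ·10^(Lᵢ/10)] with T = 105 min.
Σ tᵢ·10^(Lᵢ/10) = 10·10^(57/10) + 5·10^(63/10) + 90·10^(69/10) = 7.299e+08.
L_eq = 10·log₁₀(7.299e+08/105) = 68.42 dB(A).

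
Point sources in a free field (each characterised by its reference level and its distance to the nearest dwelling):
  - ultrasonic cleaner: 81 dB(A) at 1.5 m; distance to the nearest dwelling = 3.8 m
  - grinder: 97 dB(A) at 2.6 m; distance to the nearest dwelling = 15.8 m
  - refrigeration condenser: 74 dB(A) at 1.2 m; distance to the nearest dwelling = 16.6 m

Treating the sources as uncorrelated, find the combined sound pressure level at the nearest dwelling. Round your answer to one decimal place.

First find each source's level at the receiver (point-source: −20·log₁₀(r/r_ref)), then combine on an intensity basis.
ultrasonic cleaner: 81 − 20·log₁₀(3.8/1.5) = 81 − 8.07 = 72.93 dB(A).
grinder: 97 − 20·log₁₀(15.8/2.6) = 97 − 15.67 = 81.33 dB(A).
refrigeration condenser: 74 − 20·log₁₀(16.6/1.2) = 74 − 22.82 = 51.18 dB(A).
Σ 10^(L/10) = 1.555e+08 → L_total = 10·log₁₀(1.555e+08) = 81.92 dB(A).

81.9 dB(A)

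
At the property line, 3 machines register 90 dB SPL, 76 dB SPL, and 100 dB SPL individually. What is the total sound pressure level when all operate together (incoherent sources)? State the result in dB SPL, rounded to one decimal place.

100.4 dB SPL

Incoherent sources combine by intensity addition: L_total = 10·log₁₀(Σ 10^(L_i/10)).
Σ 10^(L/10) = 10^(90/10) + 10^(76/10) + 10^(100/10) = 1.104e+10.
L_total = 10·log₁₀(1.104e+10) = 100.43 dB SPL.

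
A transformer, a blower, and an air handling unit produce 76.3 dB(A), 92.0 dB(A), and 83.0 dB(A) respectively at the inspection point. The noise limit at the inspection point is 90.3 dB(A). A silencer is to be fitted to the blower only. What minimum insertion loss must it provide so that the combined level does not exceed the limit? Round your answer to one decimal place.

2.8 dB

The untreated sources together contribute 10^(76.3/10) + 10^(83.0/10) = 2.422e+08, i.e. 83.84 dB(A).
To meet 90.3 dB(A) overall, the treated blower may contribute at most 10^(90.3/10) − 2.422e+08 = 8.293e+08, i.e. 89.19 dB(A).
Required insertion loss = 92.0 − 89.19 = 2.81 dB.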